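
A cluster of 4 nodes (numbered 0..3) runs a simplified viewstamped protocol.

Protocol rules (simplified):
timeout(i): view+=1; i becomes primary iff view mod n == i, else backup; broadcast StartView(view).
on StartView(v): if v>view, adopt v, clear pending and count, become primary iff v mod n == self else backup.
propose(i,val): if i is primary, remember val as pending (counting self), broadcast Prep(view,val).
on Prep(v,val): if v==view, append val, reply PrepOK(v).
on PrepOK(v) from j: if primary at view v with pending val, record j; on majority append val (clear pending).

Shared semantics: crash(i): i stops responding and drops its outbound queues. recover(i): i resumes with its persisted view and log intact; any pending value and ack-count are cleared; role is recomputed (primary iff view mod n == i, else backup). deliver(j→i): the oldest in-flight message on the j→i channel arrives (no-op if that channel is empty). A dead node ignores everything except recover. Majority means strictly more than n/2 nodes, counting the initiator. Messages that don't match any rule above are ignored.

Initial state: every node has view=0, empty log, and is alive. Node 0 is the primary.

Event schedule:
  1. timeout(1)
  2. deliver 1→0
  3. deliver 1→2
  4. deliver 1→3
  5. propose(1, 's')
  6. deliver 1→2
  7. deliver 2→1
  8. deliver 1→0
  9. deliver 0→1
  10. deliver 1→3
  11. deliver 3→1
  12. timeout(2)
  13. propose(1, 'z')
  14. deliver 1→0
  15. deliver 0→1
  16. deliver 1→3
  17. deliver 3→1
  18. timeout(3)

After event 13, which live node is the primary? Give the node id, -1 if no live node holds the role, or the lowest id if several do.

after 1 — timeout(1): n1:prim/v1/[-]
after 2 — deliver 1→0: n0:back/v1/[-]
after 3 — deliver 1→2: n2:back/v1/[-]
after 4 — deliver 1→3: n3:back/v1/[-]
after 5 — propose(1,'s'): ·
after 6 — deliver 1→2: n2:back/v1/[s]
after 7 — deliver 2→1: ·
after 8 — deliver 1→0: n0:back/v1/[s]
after 9 — deliver 0→1: n1:prim/v1/[s]
after 10 — deliver 1→3: n3:back/v1/[s]
after 11 — deliver 3→1: ·
after 12 — timeout(2): n2:prim/v2/[s]
after 13 — propose(1,'z'): ·

1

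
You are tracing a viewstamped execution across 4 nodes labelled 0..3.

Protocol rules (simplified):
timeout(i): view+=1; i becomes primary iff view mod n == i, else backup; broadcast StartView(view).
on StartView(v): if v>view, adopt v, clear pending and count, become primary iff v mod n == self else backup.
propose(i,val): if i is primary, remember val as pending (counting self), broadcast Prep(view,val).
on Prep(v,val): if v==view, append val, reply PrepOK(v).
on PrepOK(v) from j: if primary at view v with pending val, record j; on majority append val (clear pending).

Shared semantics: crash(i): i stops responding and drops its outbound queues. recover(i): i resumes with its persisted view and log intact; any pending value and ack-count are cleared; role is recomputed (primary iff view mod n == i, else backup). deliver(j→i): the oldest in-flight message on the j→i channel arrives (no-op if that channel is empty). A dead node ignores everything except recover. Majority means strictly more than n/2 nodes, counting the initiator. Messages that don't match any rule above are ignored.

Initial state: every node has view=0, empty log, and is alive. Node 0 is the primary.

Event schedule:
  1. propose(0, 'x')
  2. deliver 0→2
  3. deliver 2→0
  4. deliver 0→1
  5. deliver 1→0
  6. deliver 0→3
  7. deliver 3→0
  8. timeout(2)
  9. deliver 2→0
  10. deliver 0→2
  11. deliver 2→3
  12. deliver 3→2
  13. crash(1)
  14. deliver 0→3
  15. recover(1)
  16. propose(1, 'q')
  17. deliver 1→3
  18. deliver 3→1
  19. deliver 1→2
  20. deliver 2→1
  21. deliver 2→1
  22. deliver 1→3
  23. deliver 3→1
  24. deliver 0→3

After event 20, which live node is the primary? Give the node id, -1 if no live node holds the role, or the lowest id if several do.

after 1 — propose(0,'x'): ·
after 2 — deliver 0→2: n2:back/v0/[x]
after 3 — deliver 2→0: ·
after 4 — deliver 0→1: n1:back/v0/[x]
after 5 — deliver 1→0: n0:prim/v0/[x]
after 6 — deliver 0→3: n3:back/v0/[x]
after 7 — deliver 3→0: ·
after 8 — timeout(2): n2:back/v1/[x]
after 9 — deliver 2→0: n0:back/v1/[x]
after 10 — deliver 0→2: ·
after 11 — deliver 2→3: n3:back/v1/[x]
after 12 — deliver 3→2: ·
after 13 — crash(1): n1:✗back/v0/[x]
after 14 — deliver 0→3: ·
after 15 — recover(1): n1:back/v0/[x]
after 16 — propose(1,'q'): ·
after 17 — deliver 1→3: ·
after 18 — deliver 3→1: ·
after 19 — deliver 1→2: ·
after 20 — deliver 2→1: n1:prim/v1/[x]

1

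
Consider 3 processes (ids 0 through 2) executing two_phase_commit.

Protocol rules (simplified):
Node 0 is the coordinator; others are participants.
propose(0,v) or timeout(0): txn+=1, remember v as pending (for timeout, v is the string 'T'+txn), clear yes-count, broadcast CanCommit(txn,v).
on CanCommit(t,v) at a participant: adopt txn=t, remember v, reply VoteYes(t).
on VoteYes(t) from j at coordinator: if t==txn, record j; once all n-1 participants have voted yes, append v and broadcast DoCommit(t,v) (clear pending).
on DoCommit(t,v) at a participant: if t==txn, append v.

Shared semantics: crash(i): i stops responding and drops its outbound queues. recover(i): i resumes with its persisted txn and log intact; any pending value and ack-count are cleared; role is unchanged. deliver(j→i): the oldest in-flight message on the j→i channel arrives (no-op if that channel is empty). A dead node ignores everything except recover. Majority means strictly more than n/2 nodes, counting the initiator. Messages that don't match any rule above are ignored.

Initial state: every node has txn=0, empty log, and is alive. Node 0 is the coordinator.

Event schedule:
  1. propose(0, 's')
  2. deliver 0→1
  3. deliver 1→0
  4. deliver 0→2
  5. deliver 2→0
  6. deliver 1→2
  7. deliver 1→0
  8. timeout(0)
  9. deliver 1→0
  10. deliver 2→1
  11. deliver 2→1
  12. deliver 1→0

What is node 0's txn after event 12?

step 1 propose(0,'s'): 0={coor,t=1,log=-}
step 2 deliver 0→1: 1={part,t=1,log=-}
step 3 deliver 1→0: —
step 4 deliver 0→2: 2={part,t=1,log=-}
step 5 deliver 2→0: 0={coor,t=1,log=s}
step 6 deliver 1→2: —
step 7 deliver 1→0: —
step 8 timeout(0): 0={coor,t=2,log=s}
step 9 deliver 1→0: —
step 10 deliver 2→1: —
step 11 deliver 2→1: —
step 12 deliver 1→0: —

2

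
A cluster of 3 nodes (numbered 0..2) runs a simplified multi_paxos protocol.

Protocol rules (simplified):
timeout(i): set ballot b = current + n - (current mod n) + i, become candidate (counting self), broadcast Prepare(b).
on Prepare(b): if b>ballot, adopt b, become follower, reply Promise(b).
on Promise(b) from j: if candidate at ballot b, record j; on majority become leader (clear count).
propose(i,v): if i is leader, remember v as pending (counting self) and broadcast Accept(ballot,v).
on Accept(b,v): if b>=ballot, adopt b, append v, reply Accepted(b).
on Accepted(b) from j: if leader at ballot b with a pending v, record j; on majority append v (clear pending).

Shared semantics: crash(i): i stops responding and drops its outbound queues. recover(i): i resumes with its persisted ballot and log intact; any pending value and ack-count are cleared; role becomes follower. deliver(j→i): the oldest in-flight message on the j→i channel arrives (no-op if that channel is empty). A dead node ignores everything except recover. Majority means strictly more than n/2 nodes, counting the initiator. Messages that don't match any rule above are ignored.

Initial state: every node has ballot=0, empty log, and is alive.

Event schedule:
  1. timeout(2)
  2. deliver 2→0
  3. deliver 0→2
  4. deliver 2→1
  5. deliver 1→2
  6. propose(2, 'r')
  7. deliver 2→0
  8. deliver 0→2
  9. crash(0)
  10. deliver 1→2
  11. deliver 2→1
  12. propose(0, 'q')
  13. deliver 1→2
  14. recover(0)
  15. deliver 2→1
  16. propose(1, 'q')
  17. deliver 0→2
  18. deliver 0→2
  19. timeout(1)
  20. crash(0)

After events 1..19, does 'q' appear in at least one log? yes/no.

e1 timeout(2): 2[cand,b=5,-]
e2 deliver 2→0: 0[foll,b=5,-]
e3 deliver 0→2: 2[lead,b=5,-]
e4 deliver 2→1: 1[foll,b=5,-]
e5 deliver 1→2: ·
e6 propose(2,'r'): ·
e7 deliver 2→0: 0[foll,b=5,r]
e8 deliver 0→2: 2[lead,b=5,r]
e9 crash(0): 0[✗foll,b=5,r]
e10 deliver 1→2: ·
e11 deliver 2→1: 1[foll,b=5,r]
e12 propose(0,'q'): ·
e13 deliver 1→2: ·
e14 recover(0): 0[foll,b=5,r]
e15 deliver 2→1: ·
e16 propose(1,'q'): ·
e17 deliver 0→2: ·
e18 deliver 0→2: ·
e19 timeout(1): 1[cand,b=7,r]

no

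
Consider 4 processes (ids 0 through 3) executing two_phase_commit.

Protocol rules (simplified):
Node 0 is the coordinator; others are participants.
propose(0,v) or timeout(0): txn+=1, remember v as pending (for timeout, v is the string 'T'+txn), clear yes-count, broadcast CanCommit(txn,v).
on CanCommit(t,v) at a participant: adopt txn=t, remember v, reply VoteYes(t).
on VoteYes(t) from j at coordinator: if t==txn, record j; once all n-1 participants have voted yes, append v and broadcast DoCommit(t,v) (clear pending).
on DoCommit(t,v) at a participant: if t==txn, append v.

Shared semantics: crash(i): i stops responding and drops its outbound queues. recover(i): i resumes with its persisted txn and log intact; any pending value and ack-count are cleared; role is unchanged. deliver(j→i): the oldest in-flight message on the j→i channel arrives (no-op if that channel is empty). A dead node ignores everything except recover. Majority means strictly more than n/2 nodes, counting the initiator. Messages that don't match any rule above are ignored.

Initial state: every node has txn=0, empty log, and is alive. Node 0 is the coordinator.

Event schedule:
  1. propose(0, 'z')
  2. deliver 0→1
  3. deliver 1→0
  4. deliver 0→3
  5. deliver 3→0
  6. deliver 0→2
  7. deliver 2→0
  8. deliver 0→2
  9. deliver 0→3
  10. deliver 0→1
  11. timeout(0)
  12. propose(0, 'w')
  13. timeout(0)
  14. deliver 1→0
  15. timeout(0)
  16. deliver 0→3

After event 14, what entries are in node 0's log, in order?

z

e1 propose(0,'z'): 0[coor,t=1,-]
e2 deliver 0→1: 1[part,t=1,-]
e3 deliver 1→0: ·
e4 deliver 0→3: 3[part,t=1,-]
e5 deliver 3→0: ·
e6 deliver 0→2: 2[part,t=1,-]
e7 deliver 2→0: 0[coor,t=1,z]
e8 deliver 0→2: 2[part,t=1,z]
e9 deliver 0→3: 3[part,t=1,z]
e10 deliver 0→1: 1[part,t=1,z]
e11 timeout(0): 0[coor,t=2,z]
e12 propose(0,'w'): 0[coor,t=3,z]
e13 timeout(0): 0[coor,t=4,z]
e14 deliver 1→0: ·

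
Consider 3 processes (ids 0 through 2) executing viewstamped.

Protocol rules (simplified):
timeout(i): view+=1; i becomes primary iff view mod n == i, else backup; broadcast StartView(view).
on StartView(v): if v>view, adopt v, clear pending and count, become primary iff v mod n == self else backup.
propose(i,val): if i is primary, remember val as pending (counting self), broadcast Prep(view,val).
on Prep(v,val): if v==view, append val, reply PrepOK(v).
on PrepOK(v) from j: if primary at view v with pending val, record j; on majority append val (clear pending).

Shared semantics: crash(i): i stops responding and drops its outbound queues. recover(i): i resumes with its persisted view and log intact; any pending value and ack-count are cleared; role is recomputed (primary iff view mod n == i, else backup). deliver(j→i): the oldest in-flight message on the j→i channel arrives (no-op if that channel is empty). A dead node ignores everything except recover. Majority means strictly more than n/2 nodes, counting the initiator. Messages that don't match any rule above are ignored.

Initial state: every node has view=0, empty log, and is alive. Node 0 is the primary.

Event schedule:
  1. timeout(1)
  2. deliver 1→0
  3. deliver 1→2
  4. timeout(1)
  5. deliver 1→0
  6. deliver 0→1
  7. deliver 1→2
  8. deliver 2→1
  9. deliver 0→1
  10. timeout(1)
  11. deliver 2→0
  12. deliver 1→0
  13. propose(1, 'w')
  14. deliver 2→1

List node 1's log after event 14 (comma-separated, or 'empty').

step 1 timeout(1): 1={prim,v=1,log=-}
step 2 deliver 1→0: 0={back,v=1,log=-}
step 3 deliver 1→2: 2={back,v=1,log=-}
step 4 timeout(1): 1={back,v=2,log=-}
step 5 deliver 1→0: 0={back,v=2,log=-}
step 6 deliver 0→1: —
step 7 deliver 1→2: 2={prim,v=2,log=-}
step 8 deliver 2→1: —
step 9 deliver 0→1: —
step 10 timeout(1): 1={back,v=3,log=-}
step 11 deliver 2→0: —
step 12 deliver 1→0: 0={prim,v=3,log=-}
step 13 propose(1,'w'): —
step 14 deliver 2→1: —

empty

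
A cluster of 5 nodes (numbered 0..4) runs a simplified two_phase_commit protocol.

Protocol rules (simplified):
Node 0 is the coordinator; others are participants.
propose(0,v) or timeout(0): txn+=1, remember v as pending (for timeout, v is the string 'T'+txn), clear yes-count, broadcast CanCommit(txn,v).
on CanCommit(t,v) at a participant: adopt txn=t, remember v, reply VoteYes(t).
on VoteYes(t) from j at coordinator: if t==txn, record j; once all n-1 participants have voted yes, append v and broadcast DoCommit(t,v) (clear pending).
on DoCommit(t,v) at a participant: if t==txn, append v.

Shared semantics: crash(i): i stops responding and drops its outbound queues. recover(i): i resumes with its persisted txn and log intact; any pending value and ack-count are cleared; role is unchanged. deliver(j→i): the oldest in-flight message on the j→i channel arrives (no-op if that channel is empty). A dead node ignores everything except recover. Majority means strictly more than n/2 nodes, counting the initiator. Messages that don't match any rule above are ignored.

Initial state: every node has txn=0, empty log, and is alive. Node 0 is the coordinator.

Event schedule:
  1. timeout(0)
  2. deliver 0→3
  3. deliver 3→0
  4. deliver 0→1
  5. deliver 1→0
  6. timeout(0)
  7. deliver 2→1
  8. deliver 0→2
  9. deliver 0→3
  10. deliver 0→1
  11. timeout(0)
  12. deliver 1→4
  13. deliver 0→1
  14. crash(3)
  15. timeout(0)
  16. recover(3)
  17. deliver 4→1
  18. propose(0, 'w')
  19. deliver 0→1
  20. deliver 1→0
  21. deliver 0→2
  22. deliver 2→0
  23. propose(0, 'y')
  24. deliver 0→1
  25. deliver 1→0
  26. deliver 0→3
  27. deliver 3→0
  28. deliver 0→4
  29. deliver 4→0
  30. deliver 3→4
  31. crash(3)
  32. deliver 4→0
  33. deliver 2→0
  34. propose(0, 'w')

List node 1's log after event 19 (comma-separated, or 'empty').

1. timeout(0):  <0:coor t1 ->
2. deliver 0→3:  <3:part t1 ->
3. deliver 3→0:  nop
4. deliver 0→1:  <1:part t1 ->
5. deliver 1→0:  nop
6. timeout(0):  <0:coor t2 ->
7. deliver 2→1:  nop
8. deliver 0→2:  <2:part t1 ->
9. deliver 0→3:  <3:part t2 ->
10. deliver 0→1:  <1:part t2 ->
11. timeout(0):  <0:coor t3 ->
12. deliver 1→4:  nop
13. deliver 0→1:  <1:part t3 ->
14. crash(3):  <3:✗part t2 ->
15. timeout(0):  <0:coor t4 ->
16. recover(3):  <3:part t2 ->
17. deliver 4→1:  nop
18. propose(0,'w'):  <0:coor t5 ->
19. deliver 0→1:  <1:part t4 ->

empty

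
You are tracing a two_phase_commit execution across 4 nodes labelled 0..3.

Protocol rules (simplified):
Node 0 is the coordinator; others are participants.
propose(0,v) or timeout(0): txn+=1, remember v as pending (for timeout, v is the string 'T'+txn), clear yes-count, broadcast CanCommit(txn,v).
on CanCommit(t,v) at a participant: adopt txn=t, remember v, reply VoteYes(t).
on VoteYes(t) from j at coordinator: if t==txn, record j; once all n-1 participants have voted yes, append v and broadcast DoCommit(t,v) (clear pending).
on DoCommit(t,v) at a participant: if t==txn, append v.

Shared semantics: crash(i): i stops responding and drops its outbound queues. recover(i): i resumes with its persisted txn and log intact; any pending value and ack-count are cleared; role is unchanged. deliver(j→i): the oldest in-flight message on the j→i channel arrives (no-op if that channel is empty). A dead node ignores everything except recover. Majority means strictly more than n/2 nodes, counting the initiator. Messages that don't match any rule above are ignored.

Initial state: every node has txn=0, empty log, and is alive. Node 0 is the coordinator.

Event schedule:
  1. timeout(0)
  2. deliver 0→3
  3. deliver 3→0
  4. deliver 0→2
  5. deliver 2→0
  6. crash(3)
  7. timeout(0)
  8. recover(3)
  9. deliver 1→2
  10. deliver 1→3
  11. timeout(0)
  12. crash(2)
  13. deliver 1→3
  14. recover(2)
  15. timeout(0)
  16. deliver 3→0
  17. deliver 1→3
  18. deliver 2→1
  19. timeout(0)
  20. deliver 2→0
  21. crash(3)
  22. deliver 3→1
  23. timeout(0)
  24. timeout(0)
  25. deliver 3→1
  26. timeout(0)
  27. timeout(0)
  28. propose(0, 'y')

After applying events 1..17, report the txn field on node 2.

1

step 1 timeout(0): 0={coor,t=1,log=-}
step 2 deliver 0→3: 3={part,t=1,log=-}
step 3 deliver 3→0: —
step 4 deliver 0→2: 2={part,t=1,log=-}
step 5 deliver 2→0: —
step 6 crash(3): 3={✗part,t=1,log=-}
step 7 timeout(0): 0={coor,t=2,log=-}
step 8 recover(3): 3={part,t=1,log=-}
step 9 deliver 1→2: —
step 10 deliver 1→3: —
step 11 timeout(0): 0={coor,t=3,log=-}
step 12 crash(2): 2={✗part,t=1,log=-}
step 13 deliver 1→3: —
step 14 recover(2): 2={part,t=1,log=-}
step 15 timeout(0): 0={coor,t=4,log=-}
step 16 deliver 3→0: —
step 17 deliver 1→3: —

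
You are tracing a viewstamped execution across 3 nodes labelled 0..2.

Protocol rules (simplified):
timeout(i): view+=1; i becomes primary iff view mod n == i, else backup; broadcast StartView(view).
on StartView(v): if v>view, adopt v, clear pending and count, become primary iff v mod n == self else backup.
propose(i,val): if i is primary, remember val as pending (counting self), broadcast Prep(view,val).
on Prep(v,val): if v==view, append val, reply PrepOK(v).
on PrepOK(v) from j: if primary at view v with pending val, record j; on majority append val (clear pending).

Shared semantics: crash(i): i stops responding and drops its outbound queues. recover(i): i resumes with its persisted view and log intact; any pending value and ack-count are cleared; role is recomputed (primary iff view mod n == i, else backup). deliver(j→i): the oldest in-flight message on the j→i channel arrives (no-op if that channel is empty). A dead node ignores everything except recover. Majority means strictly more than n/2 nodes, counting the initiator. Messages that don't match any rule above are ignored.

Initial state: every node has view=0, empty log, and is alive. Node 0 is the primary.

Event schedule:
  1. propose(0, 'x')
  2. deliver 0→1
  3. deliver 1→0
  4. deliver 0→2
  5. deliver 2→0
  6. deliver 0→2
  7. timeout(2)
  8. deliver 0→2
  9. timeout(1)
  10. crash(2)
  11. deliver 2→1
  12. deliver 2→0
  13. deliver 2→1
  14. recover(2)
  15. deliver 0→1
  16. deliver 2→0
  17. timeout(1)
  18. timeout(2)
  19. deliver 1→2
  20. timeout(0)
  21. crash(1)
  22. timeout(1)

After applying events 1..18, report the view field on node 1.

2

step 1 propose(0,'x'): —
step 2 deliver 0→1: 1={back,v=0,log=x}
step 3 deliver 1→0: 0={prim,v=0,log=x}
step 4 deliver 0→2: 2={back,v=0,log=x}
step 5 deliver 2→0: —
step 6 deliver 0→2: —
step 7 timeout(2): 2={back,v=1,log=x}
step 8 deliver 0→2: —
step 9 timeout(1): 1={prim,v=1,log=x}
step 10 crash(2): 2={✗back,v=1,log=x}
step 11 deliver 2→1: —
step 12 deliver 2→0: —
step 13 deliver 2→1: —
step 14 recover(2): 2={back,v=1,log=x}
step 15 deliver 0→1: —
step 16 deliver 2→0: —
step 17 timeout(1): 1={back,v=2,log=x}
step 18 timeout(2): 2={prim,v=2,log=x}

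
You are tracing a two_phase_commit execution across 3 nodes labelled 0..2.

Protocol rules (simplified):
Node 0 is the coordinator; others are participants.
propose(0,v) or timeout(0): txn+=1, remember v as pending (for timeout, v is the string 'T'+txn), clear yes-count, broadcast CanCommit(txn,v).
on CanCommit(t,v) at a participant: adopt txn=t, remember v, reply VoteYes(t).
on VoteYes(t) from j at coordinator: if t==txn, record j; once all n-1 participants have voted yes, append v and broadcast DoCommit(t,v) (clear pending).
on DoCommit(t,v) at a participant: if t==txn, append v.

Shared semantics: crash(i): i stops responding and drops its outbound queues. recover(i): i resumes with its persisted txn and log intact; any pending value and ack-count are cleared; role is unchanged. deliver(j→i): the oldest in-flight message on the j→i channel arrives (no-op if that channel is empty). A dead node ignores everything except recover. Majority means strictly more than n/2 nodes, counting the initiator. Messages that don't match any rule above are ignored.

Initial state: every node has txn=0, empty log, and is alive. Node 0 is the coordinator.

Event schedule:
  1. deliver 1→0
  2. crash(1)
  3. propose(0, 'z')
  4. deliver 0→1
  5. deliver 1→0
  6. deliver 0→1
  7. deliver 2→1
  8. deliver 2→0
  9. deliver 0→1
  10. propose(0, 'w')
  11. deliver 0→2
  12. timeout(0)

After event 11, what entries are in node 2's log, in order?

empty

step 1 deliver 1→0: —
step 2 crash(1): 1={✗part,t=0,log=-}
step 3 propose(0,'z'): 0={coor,t=1,log=-}
step 4 deliver 0→1: —
step 5 deliver 1→0: —
step 6 deliver 0→1: —
step 7 deliver 2→1: —
step 8 deliver 2→0: —
step 9 deliver 0→1: —
step 10 propose(0,'w'): 0={coor,t=2,log=-}
step 11 deliver 0→2: 2={part,t=1,log=-}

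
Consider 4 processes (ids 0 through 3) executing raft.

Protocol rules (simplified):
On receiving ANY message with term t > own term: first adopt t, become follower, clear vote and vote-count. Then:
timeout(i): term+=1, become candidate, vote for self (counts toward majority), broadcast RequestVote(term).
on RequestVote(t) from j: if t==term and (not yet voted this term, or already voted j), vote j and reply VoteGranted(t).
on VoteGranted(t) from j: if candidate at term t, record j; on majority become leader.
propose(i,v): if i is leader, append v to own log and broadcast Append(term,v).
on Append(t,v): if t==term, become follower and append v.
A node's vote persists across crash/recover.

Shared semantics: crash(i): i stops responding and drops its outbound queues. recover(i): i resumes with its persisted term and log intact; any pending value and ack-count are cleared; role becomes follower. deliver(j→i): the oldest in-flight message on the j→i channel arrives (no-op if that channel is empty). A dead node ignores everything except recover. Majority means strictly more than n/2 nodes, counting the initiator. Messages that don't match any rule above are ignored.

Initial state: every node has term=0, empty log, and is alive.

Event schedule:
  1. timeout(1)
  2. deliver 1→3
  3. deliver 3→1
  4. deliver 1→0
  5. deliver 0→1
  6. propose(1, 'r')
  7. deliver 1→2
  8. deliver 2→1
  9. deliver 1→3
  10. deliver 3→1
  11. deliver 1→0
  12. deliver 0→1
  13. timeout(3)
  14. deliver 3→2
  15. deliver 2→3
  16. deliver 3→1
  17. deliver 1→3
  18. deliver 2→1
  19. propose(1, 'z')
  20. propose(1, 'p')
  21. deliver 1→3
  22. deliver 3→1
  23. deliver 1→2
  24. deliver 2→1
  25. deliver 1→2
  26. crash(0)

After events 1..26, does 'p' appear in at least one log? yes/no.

step 1 timeout(1): 1={cand,t=1,log=-}
step 2 deliver 1→3: 3={foll,t=1,log=-}
step 3 deliver 3→1: —
step 4 deliver 1→0: 0={foll,t=1,log=-}
step 5 deliver 0→1: 1={lead,t=1,log=-}
step 6 propose(1,'r'): 1={lead,t=1,log=r}
step 7 deliver 1→2: 2={foll,t=1,log=-}
step 8 deliver 2→1: —
step 9 deliver 1→3: 3={foll,t=1,log=r}
step 10 deliver 3→1: —
step 11 deliver 1→0: 0={foll,t=1,log=r}
step 12 deliver 0→1: —
step 13 timeout(3): 3={cand,t=2,log=r}
step 14 deliver 3→2: 2={foll,t=2,log=-}
step 15 deliver 2→3: —
step 16 deliver 3→1: 1={foll,t=2,log=r}
step 17 deliver 1→3: 3={lead,t=2,log=r}
step 18 deliver 2→1: —
step 19 propose(1,'z'): —
step 20 propose(1,'p'): —
step 21 deliver 1→3: —
step 22 deliver 3→1: —
step 23 deliver 1→2: —
step 24 deliver 2→1: —
step 25 deliver 1→2: —
step 26 crash(0): 0={✗foll,t=1,log=r}

no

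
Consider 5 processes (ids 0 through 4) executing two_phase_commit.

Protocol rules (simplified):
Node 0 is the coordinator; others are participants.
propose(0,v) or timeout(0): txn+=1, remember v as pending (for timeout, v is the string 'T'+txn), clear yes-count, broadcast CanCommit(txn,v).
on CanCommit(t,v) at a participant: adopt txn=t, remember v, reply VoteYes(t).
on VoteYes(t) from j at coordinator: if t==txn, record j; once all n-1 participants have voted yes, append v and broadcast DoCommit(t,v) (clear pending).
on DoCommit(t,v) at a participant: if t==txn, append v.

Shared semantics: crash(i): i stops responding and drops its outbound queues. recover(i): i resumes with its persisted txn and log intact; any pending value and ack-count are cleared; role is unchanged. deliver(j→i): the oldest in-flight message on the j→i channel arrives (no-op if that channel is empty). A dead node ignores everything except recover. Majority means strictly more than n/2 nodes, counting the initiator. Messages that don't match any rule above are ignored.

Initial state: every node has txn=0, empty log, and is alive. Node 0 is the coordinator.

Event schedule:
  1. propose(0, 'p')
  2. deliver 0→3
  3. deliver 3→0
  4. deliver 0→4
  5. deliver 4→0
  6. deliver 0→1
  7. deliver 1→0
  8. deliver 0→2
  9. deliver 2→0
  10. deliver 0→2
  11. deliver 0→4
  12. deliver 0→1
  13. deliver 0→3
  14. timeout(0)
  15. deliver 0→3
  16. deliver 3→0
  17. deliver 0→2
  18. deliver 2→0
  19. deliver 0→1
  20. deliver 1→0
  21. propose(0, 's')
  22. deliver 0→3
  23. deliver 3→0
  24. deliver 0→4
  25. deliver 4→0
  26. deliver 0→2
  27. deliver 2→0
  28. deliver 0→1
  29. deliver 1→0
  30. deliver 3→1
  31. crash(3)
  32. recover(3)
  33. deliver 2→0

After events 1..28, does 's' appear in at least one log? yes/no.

no

1. propose(0,'p'):  <0:coor t1 ->
2. deliver 0→3:  <3:part t1 ->
3. deliver 3→0:  nop
4. deliver 0→4:  <4:part t1 ->
5. deliver 4→0:  nop
6. deliver 0→1:  <1:part t1 ->
7. deliver 1→0:  nop
8. deliver 0→2:  <2:part t1 ->
9. deliver 2→0:  <0:coor t1 p>
10. deliver 0→2:  <2:part t1 p>
11. deliver 0→4:  <4:part t1 p>
12. deliver 0→1:  <1:part t1 p>
13. deliver 0→3:  <3:part t1 p>
14. timeout(0):  <0:coor t2 p>
15. deliver 0→3:  <3:part t2 p>
16. deliver 3→0:  nop
17. deliver 0→2:  <2:part t2 p>
18. deliver 2→0:  nop
19. deliver 0→1:  <1:part t2 p>
20. deliver 1→0:  nop
21. propose(0,'s'):  <0:coor t3 p>
22. deliver 0→3:  <3:part t3 p>
23. deliver 3→0:  nop
24. deliver 0→4:  <4:part t2 p>
25. deliver 4→0:  nop
26. deliver 0→2:  <2:part t3 p>
27. deliver 2→0:  nop
28. deliver 0→1:  <1:part t3 p>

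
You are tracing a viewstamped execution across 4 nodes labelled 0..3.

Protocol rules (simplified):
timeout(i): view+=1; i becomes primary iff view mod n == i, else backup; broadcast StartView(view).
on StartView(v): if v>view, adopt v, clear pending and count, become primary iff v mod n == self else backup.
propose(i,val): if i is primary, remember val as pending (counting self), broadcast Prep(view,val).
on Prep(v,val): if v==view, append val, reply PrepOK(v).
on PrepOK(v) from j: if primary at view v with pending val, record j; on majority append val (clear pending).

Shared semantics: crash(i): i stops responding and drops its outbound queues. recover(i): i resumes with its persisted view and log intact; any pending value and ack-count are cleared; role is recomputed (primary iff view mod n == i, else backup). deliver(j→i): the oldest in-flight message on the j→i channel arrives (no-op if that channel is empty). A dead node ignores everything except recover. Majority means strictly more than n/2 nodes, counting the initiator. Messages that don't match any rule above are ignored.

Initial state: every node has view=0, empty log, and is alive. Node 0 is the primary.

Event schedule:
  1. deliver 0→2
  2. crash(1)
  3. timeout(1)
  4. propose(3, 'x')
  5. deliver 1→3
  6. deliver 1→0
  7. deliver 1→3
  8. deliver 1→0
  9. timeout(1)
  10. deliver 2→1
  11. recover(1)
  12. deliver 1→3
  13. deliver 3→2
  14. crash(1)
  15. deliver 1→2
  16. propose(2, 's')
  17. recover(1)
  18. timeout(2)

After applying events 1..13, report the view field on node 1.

step 1 deliver 0→2: —
step 2 crash(1): 1={✗back,v=0,log=-}
step 3 timeout(1): —
step 4 propose(3,'x'): —
step 5 deliver 1→3: —
step 6 deliver 1→0: —
step 7 deliver 1→3: —
step 8 deliver 1→0: —
step 9 timeout(1): —
step 10 deliver 2→1: —
step 11 recover(1): 1={back,v=0,log=-}
step 12 deliver 1→3: —
step 13 deliver 3→2: —

0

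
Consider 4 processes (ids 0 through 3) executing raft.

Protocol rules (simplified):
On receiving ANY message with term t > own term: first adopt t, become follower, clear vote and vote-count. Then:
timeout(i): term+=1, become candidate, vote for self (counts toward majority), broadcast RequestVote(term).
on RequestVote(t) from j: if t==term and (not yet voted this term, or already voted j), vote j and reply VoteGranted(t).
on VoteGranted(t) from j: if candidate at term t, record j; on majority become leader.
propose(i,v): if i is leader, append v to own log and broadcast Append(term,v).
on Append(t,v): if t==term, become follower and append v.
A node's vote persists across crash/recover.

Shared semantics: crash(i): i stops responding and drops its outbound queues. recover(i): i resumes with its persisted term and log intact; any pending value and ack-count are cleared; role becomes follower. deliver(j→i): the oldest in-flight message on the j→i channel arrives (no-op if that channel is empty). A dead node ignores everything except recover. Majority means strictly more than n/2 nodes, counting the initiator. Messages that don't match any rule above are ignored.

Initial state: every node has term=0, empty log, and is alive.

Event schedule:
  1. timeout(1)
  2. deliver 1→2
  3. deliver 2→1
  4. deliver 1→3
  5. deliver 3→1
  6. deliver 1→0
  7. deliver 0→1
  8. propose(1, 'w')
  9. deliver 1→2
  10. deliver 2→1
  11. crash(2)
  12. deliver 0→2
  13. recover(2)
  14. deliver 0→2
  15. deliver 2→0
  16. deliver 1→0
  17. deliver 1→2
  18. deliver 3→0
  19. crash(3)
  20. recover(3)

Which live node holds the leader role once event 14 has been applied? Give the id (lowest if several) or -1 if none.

1

[1] timeout(1) → N1(cand t1 [-])
[2] deliver 1→2 → N2(foll t1 [-])
[3] deliver 2→1 → ∅
[4] deliver 1→3 → N3(foll t1 [-])
[5] deliver 3→1 → N1(lead t1 [-])
[6] deliver 1→0 → N0(foll t1 [-])
[7] deliver 0→1 → ∅
[8] propose(1,'w') → N1(lead t1 [w])
[9] deliver 1→2 → N2(foll t1 [w])
[10] deliver 2→1 → ∅
[11] crash(2) → N2(✗foll t1 [w])
[12] deliver 0→2 → ∅
[13] recover(2) → N2(foll t1 [w])
[14] deliver 0→2 → ∅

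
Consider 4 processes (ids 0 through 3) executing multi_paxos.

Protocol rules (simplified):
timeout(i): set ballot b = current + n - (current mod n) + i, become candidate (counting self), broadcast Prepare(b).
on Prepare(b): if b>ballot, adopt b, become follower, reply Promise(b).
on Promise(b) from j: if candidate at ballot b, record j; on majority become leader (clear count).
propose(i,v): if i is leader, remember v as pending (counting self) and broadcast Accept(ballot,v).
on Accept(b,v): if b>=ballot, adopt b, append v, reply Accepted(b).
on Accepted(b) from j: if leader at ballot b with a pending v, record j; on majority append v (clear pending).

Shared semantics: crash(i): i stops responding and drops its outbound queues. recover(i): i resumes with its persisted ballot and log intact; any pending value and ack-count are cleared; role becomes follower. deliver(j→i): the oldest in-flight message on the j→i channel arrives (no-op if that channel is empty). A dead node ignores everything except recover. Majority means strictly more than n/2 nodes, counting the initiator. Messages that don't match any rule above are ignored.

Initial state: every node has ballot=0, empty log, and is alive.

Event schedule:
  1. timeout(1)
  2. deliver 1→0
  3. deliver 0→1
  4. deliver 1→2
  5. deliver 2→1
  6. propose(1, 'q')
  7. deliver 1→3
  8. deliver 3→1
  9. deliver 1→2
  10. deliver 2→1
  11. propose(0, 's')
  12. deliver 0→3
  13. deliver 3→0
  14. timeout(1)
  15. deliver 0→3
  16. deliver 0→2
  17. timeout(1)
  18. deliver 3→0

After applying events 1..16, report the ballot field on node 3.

1. timeout(1):  <1:cand b5 ->
2. deliver 1→0:  <0:foll b5 ->
3. deliver 0→1:  nop
4. deliver 1→2:  <2:foll b5 ->
5. deliver 2→1:  <1:lead b5 ->
6. propose(1,'q'):  nop
7. deliver 1→3:  <3:foll b5 ->
8. deliver 3→1:  nop
9. deliver 1→2:  <2:foll b5 q>
10. deliver 2→1:  nop
11. propose(0,'s'):  nop
12. deliver 0→3:  nop
13. deliver 3→0:  nop
14. timeout(1):  <1:cand b9 ->
15. deliver 0→3:  nop
16. deliver 0→2:  nop

5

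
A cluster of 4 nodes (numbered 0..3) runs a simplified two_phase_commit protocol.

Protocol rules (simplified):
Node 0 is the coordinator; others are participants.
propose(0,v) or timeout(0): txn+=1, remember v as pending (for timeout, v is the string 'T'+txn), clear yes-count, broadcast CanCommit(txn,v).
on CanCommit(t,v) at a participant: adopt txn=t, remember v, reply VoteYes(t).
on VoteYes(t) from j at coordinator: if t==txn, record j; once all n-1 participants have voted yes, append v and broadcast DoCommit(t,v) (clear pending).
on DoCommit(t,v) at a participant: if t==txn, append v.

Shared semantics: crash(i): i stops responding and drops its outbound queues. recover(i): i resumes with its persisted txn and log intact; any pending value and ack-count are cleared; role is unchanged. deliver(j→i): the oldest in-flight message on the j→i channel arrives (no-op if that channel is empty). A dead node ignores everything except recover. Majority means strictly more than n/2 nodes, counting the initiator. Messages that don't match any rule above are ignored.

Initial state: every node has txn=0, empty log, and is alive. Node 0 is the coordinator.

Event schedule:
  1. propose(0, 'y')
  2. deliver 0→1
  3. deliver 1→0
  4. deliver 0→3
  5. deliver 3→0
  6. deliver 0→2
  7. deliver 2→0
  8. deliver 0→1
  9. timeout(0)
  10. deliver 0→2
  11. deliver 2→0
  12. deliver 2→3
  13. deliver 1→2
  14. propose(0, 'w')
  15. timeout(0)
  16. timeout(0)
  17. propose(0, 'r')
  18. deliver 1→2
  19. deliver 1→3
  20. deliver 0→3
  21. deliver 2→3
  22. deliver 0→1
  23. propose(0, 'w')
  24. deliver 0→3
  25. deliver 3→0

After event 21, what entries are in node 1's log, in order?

e1 propose(0,'y'): 0[coor,t=1,-]
e2 deliver 0→1: 1[part,t=1,-]
e3 deliver 1→0: ·
e4 deliver 0→3: 3[part,t=1,-]
e5 deliver 3→0: ·
e6 deliver 0→2: 2[part,t=1,-]
e7 deliver 2→0: 0[coor,t=1,y]
e8 deliver 0→1: 1[part,t=1,y]
e9 timeout(0): 0[coor,t=2,y]
e10 deliver 0→2: 2[part,t=1,y]
e11 deliver 2→0: ·
e12 deliver 2→3: ·
e13 deliver 1→2: ·
e14 propose(0,'w'): 0[coor,t=3,y]
e15 timeout(0): 0[coor,t=4,y]
e16 timeout(0): 0[coor,t=5,y]
e17 propose(0,'r'): 0[coor,t=6,y]
e18 deliver 1→2: ·
e19 deliver 1→3: ·
e20 deliver 0→3: 3[part,t=1,y]
e21 deliver 2→3: ·

y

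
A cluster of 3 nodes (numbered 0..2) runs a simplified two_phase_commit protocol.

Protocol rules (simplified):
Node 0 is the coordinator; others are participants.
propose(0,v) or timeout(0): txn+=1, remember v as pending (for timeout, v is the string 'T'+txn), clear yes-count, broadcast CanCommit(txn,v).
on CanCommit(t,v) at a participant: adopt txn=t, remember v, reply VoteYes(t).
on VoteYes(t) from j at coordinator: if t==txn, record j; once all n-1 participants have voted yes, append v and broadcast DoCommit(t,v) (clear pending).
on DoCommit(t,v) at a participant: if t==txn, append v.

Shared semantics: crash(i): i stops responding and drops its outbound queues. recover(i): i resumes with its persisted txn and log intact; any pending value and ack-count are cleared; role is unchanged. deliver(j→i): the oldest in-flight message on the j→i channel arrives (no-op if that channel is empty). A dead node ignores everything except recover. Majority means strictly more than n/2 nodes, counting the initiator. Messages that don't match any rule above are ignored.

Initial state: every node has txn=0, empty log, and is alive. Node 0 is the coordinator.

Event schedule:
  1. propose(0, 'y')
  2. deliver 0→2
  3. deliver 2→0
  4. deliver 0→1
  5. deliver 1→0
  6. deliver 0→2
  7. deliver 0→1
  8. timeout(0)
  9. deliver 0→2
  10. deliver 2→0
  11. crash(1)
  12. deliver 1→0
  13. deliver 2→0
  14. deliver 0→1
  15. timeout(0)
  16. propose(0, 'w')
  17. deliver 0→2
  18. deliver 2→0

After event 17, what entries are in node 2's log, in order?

y

[1] propose(0,'y') → N0(coor t1 [-])
[2] deliver 0→2 → N2(part t1 [-])
[3] deliver 2→0 → ∅
[4] deliver 0→1 → N1(part t1 [-])
[5] deliver 1→0 → N0(coor t1 [y])
[6] deliver 0→2 → N2(part t1 [y])
[7] deliver 0→1 → N1(part t1 [y])
[8] timeout(0) → N0(coor t2 [y])
[9] deliver 0→2 → N2(part t2 [y])
[10] deliver 2→0 → ∅
[11] crash(1) → N1(✗part t1 [y])
[12] deliver 1→0 → ∅
[13] deliver 2→0 → ∅
[14] deliver 0→1 → ∅
[15] timeout(0) → N0(coor t3 [y])
[16] propose(0,'w') → N0(coor t4 [y])
[17] deliver 0→2 → N2(part t3 [y])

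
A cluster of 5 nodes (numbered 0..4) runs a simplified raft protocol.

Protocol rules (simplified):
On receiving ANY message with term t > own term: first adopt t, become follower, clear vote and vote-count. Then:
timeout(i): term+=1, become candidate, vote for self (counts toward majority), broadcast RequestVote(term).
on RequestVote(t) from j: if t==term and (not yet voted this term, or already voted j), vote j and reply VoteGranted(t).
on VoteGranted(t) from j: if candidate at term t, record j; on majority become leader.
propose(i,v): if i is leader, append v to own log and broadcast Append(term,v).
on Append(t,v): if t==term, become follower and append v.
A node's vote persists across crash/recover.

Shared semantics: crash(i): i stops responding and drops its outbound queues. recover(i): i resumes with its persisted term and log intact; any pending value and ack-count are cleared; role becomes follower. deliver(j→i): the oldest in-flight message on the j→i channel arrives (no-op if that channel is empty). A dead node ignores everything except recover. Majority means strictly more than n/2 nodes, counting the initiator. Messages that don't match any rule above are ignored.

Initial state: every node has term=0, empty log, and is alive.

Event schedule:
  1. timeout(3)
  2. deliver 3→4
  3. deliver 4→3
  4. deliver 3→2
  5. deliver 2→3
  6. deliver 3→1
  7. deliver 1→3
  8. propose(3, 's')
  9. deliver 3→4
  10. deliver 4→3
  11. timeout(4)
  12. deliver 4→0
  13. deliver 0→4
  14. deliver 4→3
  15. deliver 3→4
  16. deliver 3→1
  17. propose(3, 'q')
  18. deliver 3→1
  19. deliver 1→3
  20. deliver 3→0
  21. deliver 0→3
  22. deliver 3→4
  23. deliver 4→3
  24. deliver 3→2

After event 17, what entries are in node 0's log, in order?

empty

e1 timeout(3): 3[cand,t=1,-]
e2 deliver 3→4: 4[foll,t=1,-]
e3 deliver 4→3: ·
e4 deliver 3→2: 2[foll,t=1,-]
e5 deliver 2→3: 3[lead,t=1,-]
e6 deliver 3→1: 1[foll,t=1,-]
e7 deliver 1→3: ·
e8 propose(3,'s'): 3[lead,t=1,s]
e9 deliver 3→4: 4[foll,t=1,s]
e10 deliver 4→3: ·
e11 timeout(4): 4[cand,t=2,s]
e12 deliver 4→0: 0[foll,t=2,-]
e13 deliver 0→4: ·
e14 deliver 4→3: 3[foll,t=2,s]
e15 deliver 3→4: 4[lead,t=2,s]
e16 deliver 3→1: 1[foll,t=1,s]
e17 propose(3,'q'): ·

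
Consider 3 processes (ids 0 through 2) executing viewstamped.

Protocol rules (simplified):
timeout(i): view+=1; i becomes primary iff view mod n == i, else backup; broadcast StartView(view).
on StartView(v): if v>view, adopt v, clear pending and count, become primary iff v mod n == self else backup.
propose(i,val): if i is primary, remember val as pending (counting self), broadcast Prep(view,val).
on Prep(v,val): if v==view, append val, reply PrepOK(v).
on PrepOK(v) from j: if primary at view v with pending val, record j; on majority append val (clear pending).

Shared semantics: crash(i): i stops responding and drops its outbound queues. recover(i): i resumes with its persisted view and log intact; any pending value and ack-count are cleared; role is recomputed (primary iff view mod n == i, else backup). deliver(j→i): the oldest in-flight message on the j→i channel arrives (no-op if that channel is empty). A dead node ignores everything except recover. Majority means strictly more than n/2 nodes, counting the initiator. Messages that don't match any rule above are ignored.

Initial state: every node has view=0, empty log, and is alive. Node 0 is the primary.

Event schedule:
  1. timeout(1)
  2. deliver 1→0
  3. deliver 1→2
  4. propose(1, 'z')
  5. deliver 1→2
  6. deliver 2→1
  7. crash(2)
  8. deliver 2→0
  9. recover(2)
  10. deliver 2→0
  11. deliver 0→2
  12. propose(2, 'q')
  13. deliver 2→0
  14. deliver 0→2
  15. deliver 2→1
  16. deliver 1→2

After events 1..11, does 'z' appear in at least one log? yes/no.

after 1 — timeout(1): n1:prim/v1/[-]
after 2 — deliver 1→0: n0:back/v1/[-]
after 3 — deliver 1→2: n2:back/v1/[-]
after 4 — propose(1,'z'): ·
after 5 — deliver 1→2: n2:back/v1/[z]
after 6 — deliver 2→1: n1:prim/v1/[z]
after 7 — crash(2): n2:✗back/v1/[z]
after 8 — deliver 2→0: ·
after 9 — recover(2): n2:back/v1/[z]
after 10 — deliver 2→0: ·
after 11 — deliver 0→2: ·

yes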